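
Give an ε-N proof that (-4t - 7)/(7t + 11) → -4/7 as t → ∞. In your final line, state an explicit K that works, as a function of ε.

K = (5/49)/ε

Suppose ε > 0. We seek K > 0 such that t > K implies |(-4t - 7)/(7t + 11) + 4/7| < ε.
(-4t - 7)/(7t + 11) + 4/7 = (7(-4t - 7) − (-4)(7t + 11)) / (7(7t + 11)) = -5/(7(7t + 11)).
For t > 0 we have 7t + 11 > 7t, so |(-4t - 7)/(7t + 11) + 4/7| = 5/(7(7t + 11)) < 5/(7·7t) = (5/49)/t.
Thus |(-4t - 7)/(7t + 11) + 4/7| < ε whenever t > (5/49)/ε.
Take K = (5/49)/ε. If t > K then |(-4t - 7)/(7t + 11) + 4/7| < (5/49)/t < ε.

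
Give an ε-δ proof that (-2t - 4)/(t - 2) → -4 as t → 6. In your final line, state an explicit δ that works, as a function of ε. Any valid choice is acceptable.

Let ε > 0. We want δ > 0 with 0 < |t − 6| < δ ⇒ |(-2t - 4)/(t - 2) + 4| < ε.
Combining over a common denominator, (-2t - 4)/(t - 2) + 4 = [(-2t - 4)·4 − (-16)·(t - 2)] / [4·(t - 2)] = 8(t − 6) / (4(t - 2)).
So |(-2t - 4)/(t - 2) + 4| = 8|t − 6| / (4·|t − 2|).
Require δ ≤ 2, so |t − 2| ≥ |4| − |t − 6| > 4 − 2 = 2.
Hence |(-2t - 4)/(t - 2) + 4| < 8|t − 6|/(4·2) = |t − 6|, which is < ε once |t − 6| < ε.
Take δ = min(2, ε). Then 0 < |t − 6| < δ forces both bounds, so |(-2t - 4)/(t - 2) + 4| < ε.

δ = min(2, ε)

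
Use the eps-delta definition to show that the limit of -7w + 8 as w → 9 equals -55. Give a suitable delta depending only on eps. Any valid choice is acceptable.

Suppose eps > 0. We need delta > 0 so that 0 < |w − 9| < delta implies |(-7w + 8) + 55| < eps.
Since (-7w + 8) + 55 = -7(w − 9), we have |(-7w + 8) + 55| = 7|w − 9|.
Thus it suffices that |w − 9| < eps/7.
Take delta = eps/7. If 0 < |w − 9| < delta then |(-7w + 8) + 55| = 7|w − 9| < 7·(eps/7) = eps.

delta = eps/7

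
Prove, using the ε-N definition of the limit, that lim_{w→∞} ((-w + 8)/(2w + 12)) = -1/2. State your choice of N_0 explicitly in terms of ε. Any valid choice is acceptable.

Let ε > 0. We seek N_0 > 0 such that w > N_0 implies |(-w + 8)/(2w + 12) + 1/2| < ε.
(-w + 8)/(2w + 12) + 1/2 = (2(-w + 8) − (-1)(2w + 12)) / (2(2w + 12)) = 28/(2(2w + 12)).
For w > 0 we have 2w + 12 > 2w, so |(-w + 8)/(2w + 12) + 1/2| = 28/(2(2w + 12)) < 28/(2·2w) = 7/w.
Thus |(-w + 8)/(2w + 12) + 1/2| < ε whenever w > 7/ε.
Take N_0 = 7/ε. If w > N_0 then |(-w + 8)/(2w + 12) + 1/2| < 7/w < ε.

N_0 = 7/ε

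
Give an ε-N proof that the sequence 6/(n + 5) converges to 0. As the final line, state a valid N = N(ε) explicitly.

N = 6/ε

Let ε > 0. For n ≥ 1, |6/(n + 5) − 0| = 6/(n + 5) ≤ 6/n.
We need 6/n < ε, i.e. n > 6/ε.
Take N = 6/ε. If n > N then |6/(n + 5)| ≤ 6/n < ε.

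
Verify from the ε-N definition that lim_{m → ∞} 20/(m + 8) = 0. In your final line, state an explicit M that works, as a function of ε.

Let ε > 0. For m ≥ 1, |20/(m + 8) − 0| = 20/(m + 8) ≤ 20/m.
We need 20/m < ε, i.e. m > 20/ε.
Take M = 20/ε. If m > M then |20/(m + 8)| ≤ 20/m < ε.

M = 20/ε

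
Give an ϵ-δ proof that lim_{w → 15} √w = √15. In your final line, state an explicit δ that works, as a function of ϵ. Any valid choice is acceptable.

Fix ϵ > 0. We want δ > 0 such that 0 < |w − 15| < δ implies |√w − √15| < ϵ.
Rationalise: √w − √15 = (w − 15)/(√w + √15), so |√w − √15| = |w − 15|/(√w + √15).
Restrict δ ≤ 15 so that |w − 15| < 15 forces w > 0, and then √w + √15 > √15.
Hence |√w − √15| < |w − 15|/√15, which is < ϵ once |w − 15| < √15·ϵ.
Take δ = min(15, √15·ϵ). If 0 < |w − 15| < δ then w > 0 and |√w − √15| < |w − 15|/√15 < ϵ.

δ = min(15, √15·ϵ)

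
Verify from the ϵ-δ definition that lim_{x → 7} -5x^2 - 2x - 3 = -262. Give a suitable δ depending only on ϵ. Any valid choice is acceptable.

δ = min(2, ϵ/82)

Suppose ϵ > 0. We want δ > 0 such that 0 < |x − 7| < δ implies |(-5x^2 - 2x - 3) + 262| < ϵ.
(-5x^2 - 2x - 3) + 262 = -5x^2 - 2x + 259 = (x − 7)(-5x - 37).
So |(-5x^2 - 2x - 3) + 262| = |x − 7|·|-5x - 37|.
Require δ ≤ 2. Then |x − 7| < 2 gives |x| < 9, and by the triangle inequality |-5x - 37| ≤ 5·9 + 37 = 82.
Hence |(-5x^2 - 2x - 3) + 262| ≤ 82|x − 7| < ϵ provided |x − 7| < ϵ/82.
Choosing δ = min(2, ϵ/82) ensures both conditions, hence |(-5x^2 - 2x - 3) + 262| < ϵ.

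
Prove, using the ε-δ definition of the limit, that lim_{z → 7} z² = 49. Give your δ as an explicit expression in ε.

δ = min(1, ε/15)

Suppose ε > 0. We seek δ > 0 with 0 < |z − 7| < δ ⇒ |z² − 49| < ε.
Factor: z² − 49 = (z − 7)(z + 7), so |z² − 49| = |z − 7|·|z + 7|.
Restrict δ ≤ 1. Then |z − 7| < 1 gives |z| < 8, so by the triangle inequality |z + 7| ≤ 8 + 7 = 15.
Hence |z² − 49| ≤ 15|z − 7|, which is < ε once |z − 7| < ε/15.
Take δ = min(1, ε/15). If 0 < |z − 7| < δ then both bounds hold and |z² − 49| ≤ 15|z − 7| < 15·(ε/15) = ε.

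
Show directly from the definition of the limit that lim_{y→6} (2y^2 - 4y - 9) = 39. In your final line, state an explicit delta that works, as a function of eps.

Suppose eps > 0. We want delta > 0 such that 0 < |y − 6| < delta implies |(2y^2 - 4y - 9) − 39| < eps.
(2y^2 - 4y - 9) − 39 = 2y^2 - 4y - 48 = (y − 6)(2y + 8).
So |(2y^2 - 4y - 9) − 39| = |y − 6|·|2y + 8|.
Require delta ≤ 1. Then |y − 6| < 1 gives |y| < 7, and by the triangle inequality |2y + 8| ≤ 2·7 + 8 = 22.
Hence |(2y^2 - 4y - 9) − 39| ≤ 22|y − 6| < eps provided |y − 6| < eps/22.
Choosing delta = min(1, eps/22) ensures both conditions, hence |(2y^2 - 4y - 9) − 39| < eps.

delta = min(1, eps/22)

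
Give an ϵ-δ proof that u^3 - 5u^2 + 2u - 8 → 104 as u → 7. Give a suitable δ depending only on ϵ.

δ = min(1, ϵ/96)

Let ϵ > 0 be given. We want δ > 0 such that 0 < |u − 7| < δ implies |(u^3 - 5u^2 + 2u - 8) − 104| < ϵ.
(u^3 - 5u^2 + 2u - 8) − 104 = u^3 - 5u^2 + 2u - 112 = (u − 7)(u^2 + 2u + 16).
So |(u^3 - 5u^2 + 2u - 8) − 104| = |u − 7|·|u^2 + 2u + 16|.
Assume first that |u − 7| < 1, so |u| < 8. Then |u^2 + 2u + 16| ≤ 8^2 + 2·8 + 16 = 96.
Hence |(u^3 - 5u^2 + 2u - 8) − 104| ≤ 96|u − 7| < ϵ provided |u − 7| < ϵ/96.
Choosing δ = min(1, ϵ/96) ensures both conditions, hence |(u^3 - 5u^2 + 2u - 8) − 104| < ϵ.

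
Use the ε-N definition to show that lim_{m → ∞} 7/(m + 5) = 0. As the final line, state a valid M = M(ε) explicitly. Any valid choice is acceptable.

M = 7/ε

Suppose ε > 0. For m ≥ 1, |7/(m + 5) − 0| = 7/(m + 5) ≤ 7/m.
We need 7/m < ε, i.e. m > 7/ε.
Take M = 7/ε. If m > M then |7/(m + 5)| ≤ 7/m < ε.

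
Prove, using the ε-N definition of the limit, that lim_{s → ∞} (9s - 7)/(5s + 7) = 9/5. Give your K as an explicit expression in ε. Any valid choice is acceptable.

Let ε > 0. We seek K > 0 such that s > K implies |(9s - 7)/(5s + 7) − (9/5)| < ε.
(9s - 7)/(5s + 7) − (9/5) = (5(9s - 7) − 9(5s + 7)) / (5(5s + 7)) = -98/(5(5s + 7)).
For s > 0 we have 5s + 7 > 5s, so |(9s - 7)/(5s + 7) − (9/5)| = 98/(5(5s + 7)) < 98/(5·5s) = (98/25)/s.
Thus |(9s - 7)/(5s + 7) − (9/5)| < ε whenever s > (98/25)/ε.
Take K = (98/25)/ε. If s > K then |(9s - 7)/(5s + 7) − (9/5)| < (98/25)/s < ε.

K = (98/25)/ε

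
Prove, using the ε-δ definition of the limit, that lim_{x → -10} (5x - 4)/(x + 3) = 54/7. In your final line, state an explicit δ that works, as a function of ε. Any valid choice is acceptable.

δ = min(7/2, (49/38)ε)

Let ε > 0 be given. We want δ > 0 with 0 < |x + 10| < δ ⇒ |(5x - 4)/(x + 3) − (54/7)| < ε.
Combining over a common denominator, (5x - 4)/(x + 3) − (54/7) = [(5x - 4)·(-7) − (-54)·(x + 3)] / [(-7)·(x + 3)] = 19(x + 10) / ((-7)(x + 3)).
So |(5x - 4)/(x + 3) − (54/7)| = 19|x + 10| / (7·|x + 3|).
Restrict δ ≤ 7/2. Then |x + 10| < 7/2 gives |x + 3| = |(x + 10) + (-7)| ≥ 7 − 7/2 = 7/2.
Hence |(5x - 4)/(x + 3) − (54/7)| < 19|x + 10|/(7·(7/2)) = (38/49)|x + 10|, which is < ε once |x + 10| < (49/38)ε.
Take δ = min(7/2, (49/38)ε). Then 0 < |x + 10| < δ forces both bounds, so |(5x - 4)/(x + 3) − (54/7)| < ε.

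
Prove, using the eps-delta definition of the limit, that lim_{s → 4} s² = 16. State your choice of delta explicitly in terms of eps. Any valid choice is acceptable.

Suppose eps > 0. We seek delta > 0 with 0 < |s − 4| < delta ⇒ |s² − 16| < eps.
Factor: s² − 16 = (s − 4)(s + 4), so |s² − 16| = |s − 4|·|s + 4|.
Impose delta ≤ 2 so that |s| < 6; then |s + 4| ≤ 10.
Hence |s² − 16| ≤ 10|s − 4|, which is < eps once |s − 4| < eps/10.
Take delta = min(2, eps/10). If 0 < |s − 4| < delta then both bounds hold and |s² − 16| ≤ 10|s − 4| < 10·(eps/10) = eps.

delta = min(2, eps/10)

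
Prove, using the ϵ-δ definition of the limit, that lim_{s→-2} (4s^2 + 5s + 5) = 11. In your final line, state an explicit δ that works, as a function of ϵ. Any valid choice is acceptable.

Let ϵ > 0 be given. We want δ > 0 such that 0 < |s + 2| < δ implies |(4s^2 + 5s + 5) − 11| < ϵ.
(4s^2 + 5s + 5) − 11 = 4s^2 + 5s - 6 = (s + 2)(4s - 3).
So |(4s^2 + 5s + 5) − 11| = |s + 2|·|4s - 3|.
Require δ ≤ 2. Then |s + 2| < 2 gives |s| < 4, and by the triangle inequality |4s - 3| ≤ 4·4 + 3 = 19.
Hence |(4s^2 + 5s + 5) − 11| ≤ 19|s + 2| < ϵ provided |s + 2| < ϵ/19.
Choosing δ = min(2, ϵ/19) ensures both conditions, hence |(4s^2 + 5s + 5) − 11| < ϵ.

δ = min(2, ϵ/19)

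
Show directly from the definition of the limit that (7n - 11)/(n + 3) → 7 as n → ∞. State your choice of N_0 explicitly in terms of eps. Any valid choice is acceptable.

Let eps > 0. For n ≥ 1, |(7n - 11)/(n + 3) − 7| = |-32|/((n + 3)) = 32/((n + 3)).
Since n + 3 ≥ n for n ≥ 1, this is ≤ 32/(n) = 32/n.
So |(7n - 11)/(n + 3) − 7| < eps whenever n > 32/eps.
Take N_0 = 32/eps. If n > N_0 then |(7n - 11)/(n + 3) − 7| ≤ 32/n < eps.

N_0 = 32/eps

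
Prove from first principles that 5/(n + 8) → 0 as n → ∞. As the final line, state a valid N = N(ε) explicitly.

N = 5/ε

Fix ε > 0. For n ≥ 1, |5/(n + 8) − 0| = 5/(n + 8) ≤ 5/n.
We need 5/n < ε, i.e. n > 5/ε.
Take N = 5/ε. If n > N then |5/(n + 8)| ≤ 5/n < ε.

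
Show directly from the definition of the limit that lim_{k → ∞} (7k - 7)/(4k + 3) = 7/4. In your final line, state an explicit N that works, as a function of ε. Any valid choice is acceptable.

Fix ε > 0. For k ≥ 1, |(7k - 7)/(4k + 3) − (7/4)| = |-49|/(4(4k + 3)) = 49/(4(4k + 3)).
Since 4k + 3 ≥ 4k for k ≥ 1, this is ≤ 49/(4·4k) = (49/16)/k.
So |(7k - 7)/(4k + 3) − (7/4)| < ε whenever k > (49/16)/ε.
Take N = (49/16)/ε. If k > N then |(7k - 7)/(4k + 3) − (7/4)| ≤ (49/16)/k < ε.

N = (49/16)/ε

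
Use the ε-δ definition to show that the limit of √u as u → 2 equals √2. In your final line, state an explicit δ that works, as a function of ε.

δ = min(2, √2·ε)

Let ε > 0 be given. We want δ > 0 such that 0 < |u − 2| < δ implies |√u − √2| < ε.
Rationalise: √u − √2 = (u − 2)/(√u + √2), so |√u − √2| = |u − 2|/(√u + √2).
Restrict δ ≤ 2 so that |u − 2| < 2 forces u > 0, and then √u + √2 > √2.
Hence |√u − √2| < |u − 2|/√2, which is < ε once |u − 2| < √2·ε.
Take δ = min(2, √2·ε). If 0 < |u − 2| < δ then u > 0 and |√u − √2| < |u − 2|/√2 < ε.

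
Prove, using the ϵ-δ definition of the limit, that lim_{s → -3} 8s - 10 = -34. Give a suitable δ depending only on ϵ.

Suppose ϵ > 0. We need δ > 0 so that 0 < |s + 3| < δ implies |(8s - 10) + 34| < ϵ.
Since (8s - 10) + 34 = 8(s + 3), we have |(8s - 10) + 34| = 8|s + 3|.
So 8|s + 3| < ϵ exactly when |s + 3| < ϵ/8.
Choosing δ = ϵ/8 gives |(8s - 10) + 34| = 8|s + 3| < ϵ whenever |s + 3| < δ.

δ = ϵ/8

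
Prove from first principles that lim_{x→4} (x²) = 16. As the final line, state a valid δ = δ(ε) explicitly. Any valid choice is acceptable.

δ = min(1, ε/9)

Fix ε > 0. We seek δ > 0 with 0 < |x − 4| < δ ⇒ |x² − 16| < ε.
Factor: x² − 16 = (x − 4)(x + 4), so |x² − 16| = |x − 4|·|x + 4|.
Restrict δ ≤ 1. Then |x − 4| < 1 gives |x| < 5, so by the triangle inequality |x + 4| ≤ 5 + 4 = 9.
Hence |x² − 16| ≤ 9|x − 4|, which is < ε once |x − 4| < ε/9.
Take δ = min(1, ε/9). If 0 < |x − 4| < δ then both bounds hold and |x² − 16| ≤ 9|x − 4| < 9·(ε/9) = ε.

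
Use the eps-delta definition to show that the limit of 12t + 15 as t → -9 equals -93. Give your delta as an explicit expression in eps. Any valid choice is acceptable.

delta = eps/12

Let eps > 0 be given. We need delta > 0 so that 0 < |t + 9| < delta implies |(12t + 15) + 93| < eps.
Since (12t + 15) + 93 = 12(t + 9), we have |(12t + 15) + 93| = 12|t + 9|.
Thus it suffices that |t + 9| < eps/12.
Choosing delta = eps/12 gives |(12t + 15) + 93| = 12|t + 9| < eps whenever |t + 9| < delta.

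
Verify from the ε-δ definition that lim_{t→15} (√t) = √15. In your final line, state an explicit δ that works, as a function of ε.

Suppose ε > 0. We want δ > 0 such that 0 < |t − 15| < δ implies |√t − √15| < ε.
Rationalise: √t − √15 = (t − 15)/(√t + √15), so |√t − √15| = |t − 15|/(√t + √15).
Restrict δ ≤ 15 so that |t − 15| < 15 forces t > 0, and then √t + √15 > √15.
Hence |√t − √15| < |t − 15|/√15, which is < ε once |t − 15| < √15·ε.
Take δ = min(15, √15·ε). If 0 < |t − 15| < δ then t > 0 and |√t − √15| < |t − 15|/√15 < ε.

δ = min(15, √15·ε)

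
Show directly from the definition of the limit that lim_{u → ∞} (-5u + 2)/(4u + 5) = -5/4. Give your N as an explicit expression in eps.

Let eps > 0. We seek N > 0 such that u > N implies |(-5u + 2)/(4u + 5) + 5/4| < eps.
(-5u + 2)/(4u + 5) + 5/4 = (4(-5u + 2) − (-5)(4u + 5)) / (4(4u + 5)) = 33/(4(4u + 5)).
For u > 0 we have 4u + 5 > 4u, so |(-5u + 2)/(4u + 5) + 5/4| = 33/(4(4u + 5)) < 33/(4·4u) = (33/16)/u.
Thus |(-5u + 2)/(4u + 5) + 5/4| < eps whenever u > (33/16)/eps.
Take N = (33/16)/eps. If u > N then |(-5u + 2)/(4u + 5) + 5/4| < (33/16)/u < eps.

N = (33/16)/eps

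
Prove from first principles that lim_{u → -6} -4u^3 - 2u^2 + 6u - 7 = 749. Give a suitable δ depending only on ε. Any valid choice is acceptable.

δ = min(2, ε/558)

Suppose ε > 0. We want δ > 0 such that 0 < |u + 6| < δ implies |(-4u^3 - 2u^2 + 6u - 7) − 749| < ε.
(-4u^3 - 2u^2 + 6u - 7) − 749 = -4u^3 - 2u^2 + 6u - 756 = (u + 6)(-4u^2 + 22u - 126).
So |(-4u^3 - 2u^2 + 6u - 7) − 749| = |u + 6|·|-4u^2 + 22u - 126|.
Require δ ≤ 2. Then |u + 6| < 2 gives |u| < 8, and by the triangle inequality |-4u^2 + 22u - 126| ≤ 4·8^2 + 22·8 + 126 = 558.
Hence |(-4u^3 - 2u^2 + 6u - 7) − 749| ≤ 558|u + 6| < ε provided |u + 6| < ε/558.
Take δ = min(2, ε/558). Then 0 < |u + 6| < δ gives both |u + 6| < 2 and |u + 6| < ε/558, so |(-4u^3 - 2u^2 + 6u - 7) − 749| < ε.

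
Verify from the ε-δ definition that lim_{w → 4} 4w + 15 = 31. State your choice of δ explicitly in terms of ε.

Let ε > 0 be given. We need δ > 0 so that 0 < |w − 4| < δ implies |(4w + 15) − 31| < ε.
|(4w + 15) − 31| = |4w - 16| = 4|w − 4|.
Thus it suffices that |w − 4| < ε/4.
Take δ = ε/4. If 0 < |w − 4| < δ then |(4w + 15) − 31| = 4|w − 4| < 4·(ε/4) = ε.

δ = ε/4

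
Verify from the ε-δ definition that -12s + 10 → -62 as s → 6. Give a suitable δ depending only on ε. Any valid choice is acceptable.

δ = ε/12

Let ε > 0. We need δ > 0 so that 0 < |s − 6| < δ implies |(-12s + 10) + 62| < ε.
|(-12s + 10) + 62| = |-12s + 72| = 12|s − 6|.
Thus it suffices that |s − 6| < ε/12.
Take δ = ε/12. If 0 < |s − 6| < δ then |(-12s + 10) + 62| = 12|s − 6| < 12·(ε/12) = ε.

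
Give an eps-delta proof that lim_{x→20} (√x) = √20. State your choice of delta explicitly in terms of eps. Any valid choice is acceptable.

Let eps > 0. We want delta > 0 such that 0 < |x − 20| < delta implies |√x − √20| < eps.
Multiplying by the conjugate, |√x − √20| = |x − 20|/(√x + √20).
Restrict delta ≤ 20 so that |x − 20| < 20 forces x > 0, and then √x + √20 > √20.
Hence |√x − √20| < |x − 20|/√20, which is < eps once |x − 20| < √20·eps.
Take delta = min(20, √20·eps). If 0 < |x − 20| < delta then x > 0 and |√x − √20| < |x − 20|/√20 < eps.

delta = min(20, √20·eps)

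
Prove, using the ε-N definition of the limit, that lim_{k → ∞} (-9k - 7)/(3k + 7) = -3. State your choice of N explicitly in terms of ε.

N = (14/3)/ε

Suppose ε > 0. For k ≥ 1, |(-9k - 7)/(3k + 7) + 3| = |42|/(3(3k + 7)) = 42/(3(3k + 7)).
Since 3k + 7 ≥ 3k for k ≥ 1, this is ≤ 42/(3·3k) = (14/3)/k.
So |(-9k - 7)/(3k + 7) + 3| < ε whenever k > (14/3)/ε.
Take N = (14/3)/ε. If k > N then |(-9k - 7)/(3k + 7) + 3| ≤ (14/3)/k < ε.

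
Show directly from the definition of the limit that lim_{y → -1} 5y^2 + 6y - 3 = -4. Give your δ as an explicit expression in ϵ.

Fix ϵ > 0. We want δ > 0 such that 0 < |y + 1| < δ implies |(5y^2 + 6y - 3) + 4| < ϵ.
(5y^2 + 6y - 3) + 4 = 5y^2 + 6y + 1 = (y + 1)(5y + 1).
So |(5y^2 + 6y - 3) + 4| = |y + 1|·|5y + 1|.
Require δ ≤ 1. Then |y + 1| < 1 gives |y| < 2, and by the triangle inequality |5y + 1| ≤ 5·2 + 1 = 11.
Hence |(5y^2 + 6y - 3) + 4| ≤ 11|y + 1| < ϵ provided |y + 1| < ϵ/11.
Take δ = min(1, ϵ/11). Then 0 < |y + 1| < δ gives both |y + 1| < 1 and |y + 1| < ϵ/11, so |(5y^2 + 6y - 3) + 4| < ϵ.

δ = min(1, ϵ/11)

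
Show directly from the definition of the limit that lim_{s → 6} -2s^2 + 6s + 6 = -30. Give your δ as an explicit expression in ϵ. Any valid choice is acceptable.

Let ϵ > 0. We want δ > 0 such that 0 < |s − 6| < δ implies |(-2s^2 + 6s + 6) + 30| < ϵ.
(-2s^2 + 6s + 6) + 30 = -2s^2 + 6s + 36 = (s − 6)(-2s - 6).
So |(-2s^2 + 6s + 6) + 30| = |s − 6|·|-2s - 6|.
Assume first that |s − 6| < 2, so |s| < 8. Then |-2s - 6| ≤ 2·8 + 6 = 22.
Hence |(-2s^2 + 6s + 6) + 30| ≤ 22|s − 6| < ϵ provided |s − 6| < ϵ/22.
Take δ = min(2, ϵ/22). Then 0 < |s − 6| < δ gives both |s − 6| < 2 and |s − 6| < ϵ/22, so |(-2s^2 + 6s + 6) + 30| < ϵ.

δ = min(2, ϵ/22)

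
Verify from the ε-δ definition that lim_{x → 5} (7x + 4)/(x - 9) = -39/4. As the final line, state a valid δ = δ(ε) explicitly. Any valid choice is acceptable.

δ = min(2, (8/67)ε)

Let ε > 0. We want δ > 0 with 0 < |x − 5| < δ ⇒ |(7x + 4)/(x - 9) + 39/4| < ε.
Combining over a common denominator, (7x + 4)/(x - 9) + 39/4 = [(7x + 4)·(-4) − 39·(x - 9)] / [(-4)·(x - 9)] = -67(x − 5) / ((-4)(x - 9)).
So |(7x + 4)/(x - 9) + 39/4| = 67|x − 5| / (4·|x − 9|).
Restrict δ ≤ 2. Then |x − 5| < 2 gives |x − 9| = |(x − 5) + (-4)| ≥ 4 − 2 = 2.
Hence |(7x + 4)/(x - 9) + 39/4| < 67|x − 5|/(4·2) = (67/8)|x − 5|, which is < ε once |x − 5| < (8/67)ε.
Take δ = min(2, (8/67)ε). Then 0 < |x − 5| < δ forces both bounds, so |(7x + 4)/(x - 9) + 39/4| < ε.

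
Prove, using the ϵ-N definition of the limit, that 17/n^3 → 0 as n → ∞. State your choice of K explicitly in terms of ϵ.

Let ϵ > 0 be given. For n ≥ 1, |17/n^3 − 0| = 17/n^3.
17/n^3 < ϵ ⇔ n^3 > 17/ϵ ⇔ n > (17/ϵ)^{1/3}.
Take K = (17/ϵ)^{1/3}. Then n > K implies 17/n^3 < ϵ.

K = (17/ϵ)^{1/3}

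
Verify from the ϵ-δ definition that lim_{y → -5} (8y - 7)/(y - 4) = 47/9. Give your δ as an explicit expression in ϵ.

Let ϵ > 0 be given. We want δ > 0 with 0 < |y + 5| < δ ⇒ |(8y - 7)/(y - 4) − (47/9)| < ϵ.
Combining over a common denominator, (8y - 7)/(y - 4) − (47/9) = [(8y - 7)·(-9) − (-47)·(y - 4)] / [(-9)·(y - 4)] = -25(y + 5) / ((-9)(y - 4)).
So |(8y - 7)/(y - 4) − (47/9)| = 25|y + 5| / (9·|y − 4|).
Require δ ≤ 9/2, so |y − 4| ≥ |-9| − |y + 5| > 9 − 9/2 = 9/2.
Hence |(8y - 7)/(y - 4) − (47/9)| < 25|y + 5|/(9·(9/2)) = (50/81)|y + 5|, which is < ϵ once |y + 5| < (81/50)ϵ.
Take δ = min(9/2, (81/50)ϵ). Then 0 < |y + 5| < δ forces both bounds, so |(8y - 7)/(y - 4) − (47/9)| < ϵ.

δ = min(9/2, (81/50)ϵ)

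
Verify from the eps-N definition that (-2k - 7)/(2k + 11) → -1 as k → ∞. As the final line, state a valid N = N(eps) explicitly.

N = 2/eps

Let eps > 0 be given. For k ≥ 1, |(-2k - 7)/(2k + 11) + 1| = |8|/(2(2k + 11)) = 8/(2(2k + 11)).
Since 2k + 11 ≥ 2k for k ≥ 1, this is ≤ 8/(2·2k) = 2/k.
So |(-2k - 7)/(2k + 11) + 1| < eps whenever k > 2/eps.
Take N = 2/eps. If k > N then |(-2k - 7)/(2k + 11) + 1| ≤ 2/k < eps.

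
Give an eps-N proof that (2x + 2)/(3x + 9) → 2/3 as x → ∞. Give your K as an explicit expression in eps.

Suppose eps > 0. We seek K > 0 such that x > K implies |(2x + 2)/(3x + 9) − (2/3)| < eps.
(2x + 2)/(3x + 9) − (2/3) = (3(2x + 2) − 2(3x + 9)) / (3(3x + 9)) = -12/(3(3x + 9)).
For x > 0 we have 3x + 9 > 3x, so |(2x + 2)/(3x + 9) − (2/3)| = 12/(3(3x + 9)) < 12/(3·3x) = (4/3)/x.
Thus |(2x + 2)/(3x + 9) − (2/3)| < eps whenever x > (4/3)/eps.
Take K = (4/3)/eps. If x > K then |(2x + 2)/(3x + 9) − (2/3)| < (4/3)/x < eps.

K = (4/3)/eps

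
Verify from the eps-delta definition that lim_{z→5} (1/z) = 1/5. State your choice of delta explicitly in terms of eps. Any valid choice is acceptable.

delta = min(5/2, (25/2)eps)

Fix eps > 0. We seek delta > 0 such that 0 < |z − 5| < delta implies |1/z − (1/5)| < eps.
|1/z − (1/5)| = |5 − z|/(5·|z|) = |z − 5|/(5|z|).
Restrict delta ≤ 5/2. Then |z − 5| < 5/2 gives |z| > 5/2, so 5|z| > 25/2.
Then |1/z − (1/5)| < |z − 5|/(25/2), which is < eps when |z − 5| < (25/2)eps.
Take delta = min(5/2, (25/2)eps). Then 0 < |z − 5| < delta gives both |z − 5| < 5/2 and |z − 5| < (25/2)eps, so |1/z − (1/5)| < eps.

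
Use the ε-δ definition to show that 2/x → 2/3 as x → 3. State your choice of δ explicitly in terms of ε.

δ = min(3/2, (9/4)ε)

Let ε > 0 be given. We seek δ > 0 such that 0 < |x − 3| < δ implies |2/x − (2/3)| < ε.
|2/x − (2/3)| = 2·|3 − x|/(3·|x|) = 2|x − 3|/(3|x|).
Restrict δ ≤ 3/2. Then |x − 3| < 3/2 gives |x| > 3/2, so 3|x| > 9/2.
Then |2/x − (2/3)| < 2|x − 3|/(9/2), which is < ε when |x − 3| < (9/4)ε.
Take δ = min(3/2, (9/4)ε). Then 0 < |x − 3| < δ gives both |x − 3| < 3/2 and |x − 3| < (9/4)ε, so |2/x − (2/3)| < ε.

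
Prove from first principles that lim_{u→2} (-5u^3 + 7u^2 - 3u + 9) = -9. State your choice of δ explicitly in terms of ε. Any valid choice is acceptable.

δ = min(2, ε/101)

Let ε > 0 be given. We want δ > 0 such that 0 < |u − 2| < δ implies |(-5u^3 + 7u^2 - 3u + 9) + 9| < ε.
(-5u^3 + 7u^2 - 3u + 9) + 9 = -5u^3 + 7u^2 - 3u + 18 = (u − 2)(-5u^2 - 3u - 9).
So |(-5u^3 + 7u^2 - 3u + 9) + 9| = |u − 2|·|-5u^2 - 3u - 9|.
Require δ ≤ 2. Then |u − 2| < 2 gives |u| < 4, and by the triangle inequality |-5u^2 - 3u - 9| ≤ 5·4^2 + 3·4 + 9 = 101.
Hence |(-5u^3 + 7u^2 - 3u + 9) + 9| ≤ 101|u − 2| < ε provided |u − 2| < ε/101.
Take δ = min(2, ε/101). Then 0 < |u − 2| < δ gives both |u − 2| < 2 and |u − 2| < ε/101, so |(-5u^3 + 7u^2 - 3u + 9) + 9| < ε.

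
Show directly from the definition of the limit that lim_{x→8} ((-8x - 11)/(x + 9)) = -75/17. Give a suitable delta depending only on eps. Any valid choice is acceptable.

Let eps > 0. We want delta > 0 with 0 < |x − 8| < delta ⇒ |(-8x - 11)/(x + 9) + 75/17| < eps.
Combining over a common denominator, (-8x - 11)/(x + 9) + 75/17 = [(-8x - 11)·17 − (-75)·(x + 9)] / [17·(x + 9)] = -61(x − 8) / (17(x + 9)).
So |(-8x - 11)/(x + 9) + 75/17| = 61|x − 8| / (17·|x + 9|).
Require delta ≤ 17/2, so |x + 9| ≥ |17| − |x − 8| > 17 − 17/2 = 17/2.
Hence |(-8x - 11)/(x + 9) + 75/17| < 61|x − 8|/(17·(17/2)) = (122/289)|x − 8|, which is < eps once |x − 8| < (289/122)eps.
Take delta = min(17/2, (289/122)eps). Then 0 < |x − 8| < delta forces both bounds, so |(-8x - 11)/(x + 9) + 75/17| < eps.

delta = min(17/2, (289/122)eps)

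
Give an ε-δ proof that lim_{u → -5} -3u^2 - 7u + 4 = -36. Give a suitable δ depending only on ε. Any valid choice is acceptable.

Let ε > 0 be given. We want δ > 0 such that 0 < |u + 5| < δ implies |(-3u^2 - 7u + 4) + 36| < ε.
(-3u^2 - 7u + 4) + 36 = -3u^2 - 7u + 40 = (u + 5)(-3u + 8).
So |(-3u^2 - 7u + 4) + 36| = |u + 5|·|-3u + 8|.
Require δ ≤ 2. Then |u + 5| < 2 gives |u| < 7, and by the triangle inequality |-3u + 8| ≤ 3·7 + 8 = 29.
Hence |(-3u^2 - 7u + 4) + 36| ≤ 29|u + 5| < ε provided |u + 5| < ε/29.
Choosing δ = min(2, ε/29) ensures both conditions, hence |(-3u^2 - 7u + 4) + 36| < ε.

δ = min(2, ε/29)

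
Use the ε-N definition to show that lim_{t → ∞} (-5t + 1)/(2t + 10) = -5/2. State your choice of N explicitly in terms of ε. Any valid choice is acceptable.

Suppose ε > 0. We seek N > 0 such that t > N implies |(-5t + 1)/(2t + 10) + 5/2| < ε.
(-5t + 1)/(2t + 10) + 5/2 = (2(-5t + 1) − (-5)(2t + 10)) / (2(2t + 10)) = 52/(2(2t + 10)).
For t > 0 we have 2t + 10 > 2t, so |(-5t + 1)/(2t + 10) + 5/2| = 52/(2(2t + 10)) < 52/(2·2t) = 13/t.
Thus |(-5t + 1)/(2t + 10) + 5/2| < ε whenever t > 13/ε.
Take N = 13/ε. If t > N then |(-5t + 1)/(2t + 10) + 5/2| < 13/t < ε.

N = 13/ε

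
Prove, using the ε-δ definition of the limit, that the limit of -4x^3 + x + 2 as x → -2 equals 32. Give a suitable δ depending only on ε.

δ = min(2, ε/111)

Fix ε > 0. We want δ > 0 such that 0 < |x + 2| < δ implies |(-4x^3 + x + 2) − 32| < ε.
(-4x^3 + x + 2) − 32 = -4x^3 + x - 30 = (x + 2)(-4x^2 + 8x - 15).
So |(-4x^3 + x + 2) − 32| = |x + 2|·|-4x^2 + 8x - 15|.
Require δ ≤ 2. Then |x + 2| < 2 gives |x| < 4, and by the triangle inequality |-4x^2 + 8x - 15| ≤ 4·4^2 + 8·4 + 15 = 111.
Hence |(-4x^3 + x + 2) − 32| ≤ 111|x + 2| < ε provided |x + 2| < ε/111.
Choosing δ = min(2, ε/111) ensures both conditions, hence |(-4x^3 + x + 2) − 32| < ε.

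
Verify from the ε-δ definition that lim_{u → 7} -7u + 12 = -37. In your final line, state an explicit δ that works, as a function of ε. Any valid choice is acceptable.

δ = ε/7

Suppose ε > 0. We need δ > 0 so that 0 < |u − 7| < δ implies |(-7u + 12) + 37| < ε.
Since (-7u + 12) + 37 = -7(u − 7), we have |(-7u + 12) + 37| = 7|u − 7|.
Thus it suffices that |u − 7| < ε/7.
Choosing δ = ε/7 gives |(-7u + 12) + 37| = 7|u − 7| < ε whenever |u − 7| < δ.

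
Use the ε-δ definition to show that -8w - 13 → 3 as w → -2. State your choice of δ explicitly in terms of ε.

δ = ε/8

Suppose ε > 0. We need δ > 0 so that 0 < |w + 2| < δ implies |(-8w - 13) − 3| < ε.
|(-8w - 13) − 3| = |-8w - 16| = 8|w + 2|.
Thus it suffices that |w + 2| < ε/8.
Take δ = ε/8. If 0 < |w + 2| < δ then |(-8w - 13) − 3| = 8|w + 2| < 8·(ε/8) = ε.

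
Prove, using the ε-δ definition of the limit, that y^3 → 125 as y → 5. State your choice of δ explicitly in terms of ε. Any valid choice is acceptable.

δ = min(1, ε/91)

Suppose ε > 0. We seek δ > 0 with 0 < |y − 5| < δ ⇒ |y^3 − 125| < ε.
Factor: y^3 − 125 = (y − 5)(y^2 + 5y + 25), so |y^3 − 125| = |y − 5|·|y^2 + 5y + 25|.
Restrict δ ≤ 1. Then |y − 5| < 1 gives |y| < 6, so by the triangle inequality |y^2 + 5y + 25| ≤ 6^2 + 5·6 + 25 = 91.
Hence |y^3 − 125| ≤ 91|y − 5|, which is < ε once |y − 5| < ε/91.
Take δ = min(1, ε/91). If 0 < |y − 5| < δ then both bounds hold and |y^3 − 125| ≤ 91|y − 5| < 91·(ε/91) = ε.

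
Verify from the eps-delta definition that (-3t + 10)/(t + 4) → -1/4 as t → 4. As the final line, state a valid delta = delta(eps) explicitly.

delta = min(4, (16/11)eps)

Let eps > 0. We want delta > 0 with 0 < |t − 4| < delta ⇒ |(-3t + 10)/(t + 4) + 1/4| < eps.
Combining over a common denominator, (-3t + 10)/(t + 4) + 1/4 = [(-3t + 10)·8 − (-2)·(t + 4)] / [8·(t + 4)] = -22(t − 4) / (8(t + 4)).
So |(-3t + 10)/(t + 4) + 1/4| = 22|t − 4| / (8·|t + 4|).
Require delta ≤ 4, so |t + 4| ≥ |8| − |t − 4| > 8 − 4 = 4.
Hence |(-3t + 10)/(t + 4) + 1/4| < 22|t − 4|/(8·4) = (11/16)|t − 4|, which is < eps once |t − 4| < (16/11)eps.
Take delta = min(4, (16/11)eps). Then 0 < |t − 4| < delta forces both bounds, so |(-3t + 10)/(t + 4) + 1/4| < eps.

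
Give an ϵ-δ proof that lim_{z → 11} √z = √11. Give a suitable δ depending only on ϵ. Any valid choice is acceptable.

δ = min(11, √11·ϵ)

Fix ϵ > 0. We want δ > 0 such that 0 < |z − 11| < δ implies |√z − √11| < ϵ.
Rationalise: √z − √11 = (z − 11)/(√z + √11), so |√z − √11| = |z − 11|/(√z + √11).
Restrict δ ≤ 11 so that |z − 11| < 11 forces z > 0, and then √z + √11 > √11.
Hence |√z − √11| < |z − 11|/√11, which is < ϵ once |z − 11| < √11·ϵ.
Take δ = min(11, √11·ϵ). If 0 < |z − 11| < δ then z > 0 and |√z − √11| < |z − 11|/√11 < ϵ.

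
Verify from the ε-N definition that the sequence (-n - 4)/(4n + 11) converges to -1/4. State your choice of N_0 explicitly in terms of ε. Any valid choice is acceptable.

N_0 = (5/16)/ε

Suppose ε > 0. For n ≥ 1, |(-n - 4)/(4n + 11) + 1/4| = |-5|/(4(4n + 11)) = 5/(4(4n + 11)).
Since 4n + 11 ≥ 4n for n ≥ 1, this is ≤ 5/(4·4n) = (5/16)/n.
So |(-n - 4)/(4n + 11) + 1/4| < ε whenever n > (5/16)/ε.
Take N_0 = (5/16)/ε. If n > N_0 then |(-n - 4)/(4n + 11) + 1/4| ≤ (5/16)/n < ε.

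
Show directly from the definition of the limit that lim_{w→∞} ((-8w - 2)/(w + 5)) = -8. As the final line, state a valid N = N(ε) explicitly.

N = 38/ε

Suppose ε > 0. We seek N > 0 such that w > N implies |(-8w - 2)/(w + 5) + 8| < ε.
(-8w - 2)/(w + 5) + 8 = ((-8w - 2) − (-8)(w + 5)) / ((w + 5)) = 38/((w + 5)).
For w > 0 we have w + 5 > w, so |(-8w - 2)/(w + 5) + 8| = 38/((w + 5)) < 38/(w) = 38/w.
Thus |(-8w - 2)/(w + 5) + 8| < ε whenever w > 38/ε.
Take N = 38/ε. If w > N then |(-8w - 2)/(w + 5) + 8| < 38/w < ε.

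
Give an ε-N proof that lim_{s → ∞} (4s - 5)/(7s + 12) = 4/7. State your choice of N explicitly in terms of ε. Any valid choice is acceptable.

N = (83/49)/ε

Suppose ε > 0. We seek N > 0 such that s > N implies |(4s - 5)/(7s + 12) − (4/7)| < ε.
(4s - 5)/(7s + 12) − (4/7) = (7(4s - 5) − 4(7s + 12)) / (7(7s + 12)) = -83/(7(7s + 12)).
For s > 0 we have 7s + 12 > 7s, so |(4s - 5)/(7s + 12) − (4/7)| = 83/(7(7s + 12)) < 83/(7·7s) = (83/49)/s.
Thus |(4s - 5)/(7s + 12) − (4/7)| < ε whenever s > (83/49)/ε.
Take N = (83/49)/ε. If s > N then |(4s - 5)/(7s + 12) − (4/7)| < (83/49)/s < ε.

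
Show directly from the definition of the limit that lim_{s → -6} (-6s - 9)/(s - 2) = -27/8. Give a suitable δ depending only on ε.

δ = min(4, (32/21)ε)

Let ε > 0 be given. We want δ > 0 with 0 < |s + 6| < δ ⇒ |(-6s - 9)/(s - 2) + 27/8| < ε.
Combining over a common denominator, (-6s - 9)/(s - 2) + 27/8 = [(-6s - 9)·(-8) − 27·(s - 2)] / [(-8)·(s - 2)] = 21(s + 6) / ((-8)(s - 2)).
So |(-6s - 9)/(s - 2) + 27/8| = 21|s + 6| / (8·|s − 2|).
Require δ ≤ 4, so |s − 2| ≥ |-8| − |s + 6| > 8 − 4 = 4.
Hence |(-6s - 9)/(s - 2) + 27/8| < 21|s + 6|/(8·4) = (21/32)|s + 6|, which is < ε once |s + 6| < (32/21)ε.
Take δ = min(4, (32/21)ε). Then 0 < |s + 6| < δ forces both bounds, so |(-6s - 9)/(s - 2) + 27/8| < ε.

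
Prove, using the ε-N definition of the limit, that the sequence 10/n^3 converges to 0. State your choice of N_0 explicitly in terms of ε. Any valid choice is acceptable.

Let ε > 0 be given. For n ≥ 1, |10/n^3 − 0| = 10/n^3.
10/n^3 < ε ⇔ n^3 > 10/ε ⇔ n > (10/ε)^{1/3}.
Take N_0 = (10/ε)^{1/3}. Then n > N_0 implies 10/n^3 < ε.

N_0 = (10/ε)^{1/3}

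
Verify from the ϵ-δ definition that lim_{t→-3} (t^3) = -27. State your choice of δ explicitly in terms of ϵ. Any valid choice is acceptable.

δ = min(2, ϵ/49)

Suppose ϵ > 0. We seek δ > 0 with 0 < |t + 3| < δ ⇒ |t^3 + 27| < ϵ.
Factor: t^3 + 27 = (t + 3)(t^2 - 3t + 9), so |t^3 + 27| = |t + 3|·|t^2 - 3t + 9|.
Impose δ ≤ 2 so that |t| < 5; then |t^2 - 3t + 9| ≤ 49.
Hence |t^3 + 27| ≤ 49|t + 3|, which is < ϵ once |t + 3| < ϵ/49.
Take δ = min(2, ϵ/49). If 0 < |t + 3| < δ then both bounds hold and |t^3 + 27| ≤ 49|t + 3| < 49·(ϵ/49) = ϵ.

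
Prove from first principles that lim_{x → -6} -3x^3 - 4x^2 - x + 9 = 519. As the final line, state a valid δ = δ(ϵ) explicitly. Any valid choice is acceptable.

δ = min(1, ϵ/330)

Suppose ϵ > 0. We want δ > 0 such that 0 < |x + 6| < δ implies |(-3x^3 - 4x^2 - x + 9) − 519| < ϵ.
(-3x^3 - 4x^2 - x + 9) − 519 = -3x^3 - 4x^2 - x - 510 = (x + 6)(-3x^2 + 14x - 85).
So |(-3x^3 - 4x^2 - x + 9) − 519| = |x + 6|·|-3x^2 + 14x - 85|.
Assume first that |x + 6| < 1, so |x| < 7. Then |-3x^2 + 14x - 85| ≤ 3·7^2 + 14·7 + 85 = 330.
Hence |(-3x^3 - 4x^2 - x + 9) − 519| ≤ 330|x + 6| < ϵ provided |x + 6| < ϵ/330.
Take δ = min(1, ϵ/330). Then 0 < |x + 6| < δ gives both |x + 6| < 1 and |x + 6| < ϵ/330, so |(-3x^3 - 4x^2 - x + 9) − 519| < ϵ.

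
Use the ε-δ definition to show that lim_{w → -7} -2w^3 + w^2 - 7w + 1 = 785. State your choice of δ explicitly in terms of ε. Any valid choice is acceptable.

δ = min(1, ε/360)

Let ε > 0 be given. We want δ > 0 such that 0 < |w + 7| < δ implies |(-2w^3 + w^2 - 7w + 1) − 785| < ε.
(-2w^3 + w^2 - 7w + 1) − 785 = -2w^3 + w^2 - 7w - 784 = (w + 7)(-2w^2 + 15w - 112).
So |(-2w^3 + w^2 - 7w + 1) − 785| = |w + 7|·|-2w^2 + 15w - 112|.
Require δ ≤ 1. Then |w + 7| < 1 gives |w| < 8, and by the triangle inequality |-2w^2 + 15w - 112| ≤ 2·8^2 + 15·8 + 112 = 360.
Hence |(-2w^3 + w^2 - 7w + 1) − 785| ≤ 360|w + 7| < ε provided |w + 7| < ε/360.
Take δ = min(1, ε/360). Then 0 < |w + 7| < δ gives both |w + 7| < 1 and |w + 7| < ε/360, so |(-2w^3 + w^2 - 7w + 1) − 785| < ε.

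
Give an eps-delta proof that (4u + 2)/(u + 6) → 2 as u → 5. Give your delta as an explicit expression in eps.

Fix eps > 0. We want delta > 0 with 0 < |u − 5| < delta ⇒ |(4u + 2)/(u + 6) − 2| < eps.
Combining over a common denominator, (4u + 2)/(u + 6) − 2 = [(4u + 2)·11 − 22·(u + 6)] / [11·(u + 6)] = 22(u − 5) / (11(u + 6)).
So |(4u + 2)/(u + 6) − 2| = 22|u − 5| / (11·|u + 6|).
Require delta ≤ 11/2, so |u + 6| ≥ |11| − |u − 5| > 11 − 11/2 = 11/2.
Hence |(4u + 2)/(u + 6) − 2| < 22|u − 5|/(11·(11/2)) = (4/11)|u − 5|, which is < eps once |u − 5| < (11/4)eps.
Take delta = min(11/2, (11/4)eps). Then 0 < |u − 5| < delta forces both bounds, so |(4u + 2)/(u + 6) − 2| < eps.

delta = min(11/2, (11/4)eps)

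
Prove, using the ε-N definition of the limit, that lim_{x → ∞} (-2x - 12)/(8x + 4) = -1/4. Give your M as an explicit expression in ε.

M = (11/8)/ε

Fix ε > 0. We seek M > 0 such that x > M implies |(-2x - 12)/(8x + 4) + 1/4| < ε.
(-2x - 12)/(8x + 4) + 1/4 = (8(-2x - 12) − (-2)(8x + 4)) / (8(8x + 4)) = -88/(8(8x + 4)).
For x > 0 we have 8x + 4 > 8x, so |(-2x - 12)/(8x + 4) + 1/4| = 88/(8(8x + 4)) < 88/(8·8x) = (11/8)/x.
Thus |(-2x - 12)/(8x + 4) + 1/4| < ε whenever x > (11/8)/ε.
Take M = (11/8)/ε. If x > M then |(-2x - 12)/(8x + 4) + 1/4| < (11/8)/x < ε.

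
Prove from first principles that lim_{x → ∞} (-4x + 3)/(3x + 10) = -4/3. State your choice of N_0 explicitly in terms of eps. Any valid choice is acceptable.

Suppose eps > 0. We seek N_0 > 0 such that x > N_0 implies |(-4x + 3)/(3x + 10) + 4/3| < eps.
(-4x + 3)/(3x + 10) + 4/3 = (3(-4x + 3) − (-4)(3x + 10)) / (3(3x + 10)) = 49/(3(3x + 10)).
For x > 0 we have 3x + 10 > 3x, so |(-4x + 3)/(3x + 10) + 4/3| = 49/(3(3x + 10)) < 49/(3·3x) = (49/9)/x.
Thus |(-4x + 3)/(3x + 10) + 4/3| < eps whenever x > (49/9)/eps.
Take N_0 = (49/9)/eps. If x > N_0 then |(-4x + 3)/(3x + 10) + 4/3| < (49/9)/x < eps.

N_0 = (49/9)/eps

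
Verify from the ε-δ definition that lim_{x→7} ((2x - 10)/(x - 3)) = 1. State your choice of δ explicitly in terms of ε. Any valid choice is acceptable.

Suppose ε > 0. We want δ > 0 with 0 < |x − 7| < δ ⇒ |(2x - 10)/(x - 3) − 1| < ε.
Combining over a common denominator, (2x - 10)/(x - 3) − 1 = [(2x - 10)·4 − 4·(x - 3)] / [4·(x - 3)] = 4(x − 7) / (4(x - 3)).
So |(2x - 10)/(x - 3) − 1| = 4|x − 7| / (4·|x − 3|).
Restrict δ ≤ 2. Then |x − 7| < 2 gives |x − 3| = |(x − 7) + 4| ≥ 4 − 2 = 2.
Hence |(2x - 10)/(x - 3) − 1| < 4|x − 7|/(4·2) = (1/2)|x − 7|, which is < ε once |x − 7| < 2ε.
Take δ = min(2, 2ε). Then 0 < |x − 7| < δ forces both bounds, so |(2x - 10)/(x - 3) − 1| < ε.

δ = min(2, 2ε)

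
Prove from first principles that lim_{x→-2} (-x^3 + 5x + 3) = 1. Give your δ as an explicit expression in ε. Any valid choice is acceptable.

Fix ε > 0. We want δ > 0 such that 0 < |x + 2| < δ implies |(-x^3 + 5x + 3) − 1| < ε.
(-x^3 + 5x + 3) − 1 = -x^3 + 5x + 2 = (x + 2)(-x^2 + 2x + 1).
So |(-x^3 + 5x + 3) − 1| = |x + 2|·|-x^2 + 2x + 1|.
Require δ ≤ 1. Then |x + 2| < 1 gives |x| < 3, and by the triangle inequality |-x^2 + 2x + 1| ≤ 3^2 + 2·3 + 1 = 16.
Hence |(-x^3 + 5x + 3) − 1| ≤ 16|x + 2| < ε provided |x + 2| < ε/16.
Choosing δ = min(1, ε/16) ensures both conditions, hence |(-x^3 + 5x + 3) − 1| < ε.

δ = min(1, ε/16)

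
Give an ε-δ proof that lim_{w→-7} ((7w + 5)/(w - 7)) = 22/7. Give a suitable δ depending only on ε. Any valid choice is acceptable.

Let ε > 0. We want δ > 0 with 0 < |w + 7| < δ ⇒ |(7w + 5)/(w - 7) − (22/7)| < ε.
Combining over a common denominator, (7w + 5)/(w - 7) − (22/7) = [(7w + 5)·(-14) − (-44)·(w - 7)] / [(-14)·(w - 7)] = -54(w + 7) / ((-14)(w - 7)).
So |(7w + 5)/(w - 7) − (22/7)| = 54|w + 7| / (14·|w − 7|).
Require δ ≤ 7, so |w − 7| ≥ |-14| − |w + 7| > 14 − 7 = 7.
Hence |(7w + 5)/(w - 7) − (22/7)| < 54|w + 7|/(14·7) = (27/49)|w + 7|, which is < ε once |w + 7| < (49/27)ε.
Take δ = min(7, (49/27)ε). Then 0 < |w + 7| < δ forces both bounds, so |(7w + 5)/(w - 7) − (22/7)| < ε.

δ = min(7, (49/27)ε)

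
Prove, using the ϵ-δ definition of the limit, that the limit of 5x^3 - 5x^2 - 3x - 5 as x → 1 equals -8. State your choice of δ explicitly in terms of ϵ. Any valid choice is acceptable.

δ = min(2, ϵ/48)

Let ϵ > 0 be given. We want δ > 0 such that 0 < |x − 1| < δ implies |(5x^3 - 5x^2 - 3x - 5) + 8| < ϵ.
(5x^3 - 5x^2 - 3x - 5) + 8 = 5x^3 - 5x^2 - 3x + 3 = (x − 1)(5x^2 - 3).
So |(5x^3 - 5x^2 - 3x - 5) + 8| = |x − 1|·|5x^2 - 3|.
Require δ ≤ 2. Then |x − 1| < 2 gives |x| < 3, and by the triangle inequality |5x^2 - 3| ≤ 5·3^2 + 3 = 48.
Hence |(5x^3 - 5x^2 - 3x - 5) + 8| ≤ 48|x − 1| < ϵ provided |x − 1| < ϵ/48.
Take δ = min(2, ϵ/48). Then 0 < |x − 1| < δ gives both |x − 1| < 2 and |x − 1| < ϵ/48, so |(5x^3 - 5x^2 - 3x - 5) + 8| < ϵ.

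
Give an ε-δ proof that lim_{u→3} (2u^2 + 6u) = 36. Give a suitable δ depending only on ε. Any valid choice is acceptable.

δ = min(2, ε/22)

Fix ε > 0. We want δ > 0 such that 0 < |u − 3| < δ implies |(2u^2 + 6u) − 36| < ε.
(2u^2 + 6u) − 36 = 2u^2 + 6u - 36 = (u − 3)(2u + 12).
So |(2u^2 + 6u) − 36| = |u − 3|·|2u + 12|.
Assume first that |u − 3| < 2, so |u| < 5. Then |2u + 12| ≤ 2·5 + 12 = 22.
Hence |(2u^2 + 6u) − 36| ≤ 22|u − 3| < ε provided |u − 3| < ε/22.
Choosing δ = min(2, ε/22) ensures both conditions, hence |(2u^2 + 6u) − 36| < ε.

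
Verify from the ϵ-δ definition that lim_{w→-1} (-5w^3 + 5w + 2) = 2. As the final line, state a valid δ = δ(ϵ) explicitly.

Let ϵ > 0. We want δ > 0 such that 0 < |w + 1| < δ implies |(-5w^3 + 5w + 2) − 2| < ϵ.
(-5w^3 + 5w + 2) − 2 = -5w^3 + 5w = (w + 1)(-5w^2 + 5w).
So |(-5w^3 + 5w + 2) − 2| = |w + 1|·|-5w^2 + 5w|.
Require δ ≤ 1. Then |w + 1| < 1 gives |w| < 2, and by the triangle inequality |-5w^2 + 5w| ≤ 5·2^2 + 5·2 = 30.
Hence |(-5w^3 + 5w + 2) − 2| ≤ 30|w + 1| < ϵ provided |w + 1| < ϵ/30.
Take δ = min(1, ϵ/30). Then 0 < |w + 1| < δ gives both |w + 1| < 1 and |w + 1| < ϵ/30, so |(-5w^3 + 5w + 2) − 2| < ϵ.

δ = min(1, ϵ/30)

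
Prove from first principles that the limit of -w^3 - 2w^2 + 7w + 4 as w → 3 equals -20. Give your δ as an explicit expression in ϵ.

Fix ϵ > 0. We want δ > 0 such that 0 < |w − 3| < δ implies |(-w^3 - 2w^2 + 7w + 4) + 20| < ϵ.
(-w^3 - 2w^2 + 7w + 4) + 20 = -w^3 - 2w^2 + 7w + 24 = (w − 3)(-w^2 - 5w - 8).
So |(-w^3 - 2w^2 + 7w + 4) + 20| = |w − 3|·|-w^2 - 5w - 8|.
Assume first that |w − 3| < 1, so |w| < 4. Then |-w^2 - 5w - 8| ≤ 4^2 + 5·4 + 8 = 44.
Hence |(-w^3 - 2w^2 + 7w + 4) + 20| ≤ 44|w − 3| < ϵ provided |w − 3| < ϵ/44.
Choosing δ = min(1, ϵ/44) ensures both conditions, hence |(-w^3 - 2w^2 + 7w + 4) + 20| < ϵ.

δ = min(1, ϵ/44)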